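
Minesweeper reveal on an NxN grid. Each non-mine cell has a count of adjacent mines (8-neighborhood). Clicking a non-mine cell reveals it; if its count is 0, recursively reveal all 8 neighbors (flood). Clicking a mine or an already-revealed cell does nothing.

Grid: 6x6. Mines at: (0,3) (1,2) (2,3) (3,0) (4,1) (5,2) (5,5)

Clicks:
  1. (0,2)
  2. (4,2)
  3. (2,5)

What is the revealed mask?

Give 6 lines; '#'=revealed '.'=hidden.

Answer: ..#.##
....##
....##
....##
..#.##
......

Derivation:
Click 1 (0,2) count=2: revealed 1 new [(0,2)] -> total=1
Click 2 (4,2) count=2: revealed 1 new [(4,2)] -> total=2
Click 3 (2,5) count=0: revealed 10 new [(0,4) (0,5) (1,4) (1,5) (2,4) (2,5) (3,4) (3,5) (4,4) (4,5)] -> total=12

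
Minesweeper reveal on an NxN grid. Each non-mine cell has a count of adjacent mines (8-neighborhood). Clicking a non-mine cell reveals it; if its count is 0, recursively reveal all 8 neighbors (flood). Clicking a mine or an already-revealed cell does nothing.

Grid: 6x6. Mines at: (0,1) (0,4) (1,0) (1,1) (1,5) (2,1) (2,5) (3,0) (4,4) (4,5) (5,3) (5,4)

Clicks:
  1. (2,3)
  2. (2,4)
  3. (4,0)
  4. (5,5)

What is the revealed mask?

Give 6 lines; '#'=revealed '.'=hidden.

Click 1 (2,3) count=0: revealed 9 new [(1,2) (1,3) (1,4) (2,2) (2,3) (2,4) (3,2) (3,3) (3,4)] -> total=9
Click 2 (2,4) count=2: revealed 0 new [(none)] -> total=9
Click 3 (4,0) count=1: revealed 1 new [(4,0)] -> total=10
Click 4 (5,5) count=3: revealed 1 new [(5,5)] -> total=11

Answer: ......
..###.
..###.
..###.
#.....
.....#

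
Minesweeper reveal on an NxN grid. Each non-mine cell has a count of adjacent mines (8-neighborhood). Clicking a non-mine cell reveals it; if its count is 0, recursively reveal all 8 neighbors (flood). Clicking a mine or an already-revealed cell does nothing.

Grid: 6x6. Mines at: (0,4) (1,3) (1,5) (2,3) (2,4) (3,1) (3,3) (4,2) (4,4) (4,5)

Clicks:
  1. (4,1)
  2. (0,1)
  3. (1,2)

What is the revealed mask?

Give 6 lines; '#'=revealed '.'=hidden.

Answer: ###...
###...
###...
......
.#....
......

Derivation:
Click 1 (4,1) count=2: revealed 1 new [(4,1)] -> total=1
Click 2 (0,1) count=0: revealed 9 new [(0,0) (0,1) (0,2) (1,0) (1,1) (1,2) (2,0) (2,1) (2,2)] -> total=10
Click 3 (1,2) count=2: revealed 0 new [(none)] -> total=10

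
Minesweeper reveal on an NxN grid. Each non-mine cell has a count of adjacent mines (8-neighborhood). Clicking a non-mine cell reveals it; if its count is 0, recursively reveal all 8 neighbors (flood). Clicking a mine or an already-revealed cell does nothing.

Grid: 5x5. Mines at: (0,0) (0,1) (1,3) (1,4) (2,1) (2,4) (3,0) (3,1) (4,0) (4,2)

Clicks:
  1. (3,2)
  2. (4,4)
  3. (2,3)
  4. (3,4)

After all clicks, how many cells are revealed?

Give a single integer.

Answer: 6

Derivation:
Click 1 (3,2) count=3: revealed 1 new [(3,2)] -> total=1
Click 2 (4,4) count=0: revealed 4 new [(3,3) (3,4) (4,3) (4,4)] -> total=5
Click 3 (2,3) count=3: revealed 1 new [(2,3)] -> total=6
Click 4 (3,4) count=1: revealed 0 new [(none)] -> total=6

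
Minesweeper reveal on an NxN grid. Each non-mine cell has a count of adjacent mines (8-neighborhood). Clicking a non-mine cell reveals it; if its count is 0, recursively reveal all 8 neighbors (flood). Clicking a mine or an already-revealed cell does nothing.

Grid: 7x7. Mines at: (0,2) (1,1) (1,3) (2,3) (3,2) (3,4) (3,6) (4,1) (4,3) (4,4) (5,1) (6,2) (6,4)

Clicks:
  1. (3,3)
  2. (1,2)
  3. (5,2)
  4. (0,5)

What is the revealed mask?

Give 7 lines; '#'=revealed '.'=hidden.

Click 1 (3,3) count=5: revealed 1 new [(3,3)] -> total=1
Click 2 (1,2) count=4: revealed 1 new [(1,2)] -> total=2
Click 3 (5,2) count=4: revealed 1 new [(5,2)] -> total=3
Click 4 (0,5) count=0: revealed 9 new [(0,4) (0,5) (0,6) (1,4) (1,5) (1,6) (2,4) (2,5) (2,6)] -> total=12

Answer: ....###
..#.###
....###
...#...
.......
..#....
.......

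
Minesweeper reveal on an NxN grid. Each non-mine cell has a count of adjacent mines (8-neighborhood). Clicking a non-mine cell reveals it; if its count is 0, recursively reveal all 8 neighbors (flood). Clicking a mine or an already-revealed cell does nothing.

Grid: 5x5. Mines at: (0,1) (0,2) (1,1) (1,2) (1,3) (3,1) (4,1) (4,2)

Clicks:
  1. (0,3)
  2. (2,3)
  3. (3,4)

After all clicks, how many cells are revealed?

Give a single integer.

Click 1 (0,3) count=3: revealed 1 new [(0,3)] -> total=1
Click 2 (2,3) count=2: revealed 1 new [(2,3)] -> total=2
Click 3 (3,4) count=0: revealed 5 new [(2,4) (3,3) (3,4) (4,3) (4,4)] -> total=7

Answer: 7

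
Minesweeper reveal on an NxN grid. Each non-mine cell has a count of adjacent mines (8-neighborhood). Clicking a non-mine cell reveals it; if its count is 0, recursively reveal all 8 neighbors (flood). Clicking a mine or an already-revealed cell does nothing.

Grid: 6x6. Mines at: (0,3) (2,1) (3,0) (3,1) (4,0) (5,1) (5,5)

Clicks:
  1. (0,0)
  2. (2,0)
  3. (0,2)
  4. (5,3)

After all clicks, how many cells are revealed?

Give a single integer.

Answer: 27

Derivation:
Click 1 (0,0) count=0: revealed 6 new [(0,0) (0,1) (0,2) (1,0) (1,1) (1,2)] -> total=6
Click 2 (2,0) count=3: revealed 1 new [(2,0)] -> total=7
Click 3 (0,2) count=1: revealed 0 new [(none)] -> total=7
Click 4 (5,3) count=0: revealed 20 new [(0,4) (0,5) (1,3) (1,4) (1,5) (2,2) (2,3) (2,4) (2,5) (3,2) (3,3) (3,4) (3,5) (4,2) (4,3) (4,4) (4,5) (5,2) (5,3) (5,4)] -> total=27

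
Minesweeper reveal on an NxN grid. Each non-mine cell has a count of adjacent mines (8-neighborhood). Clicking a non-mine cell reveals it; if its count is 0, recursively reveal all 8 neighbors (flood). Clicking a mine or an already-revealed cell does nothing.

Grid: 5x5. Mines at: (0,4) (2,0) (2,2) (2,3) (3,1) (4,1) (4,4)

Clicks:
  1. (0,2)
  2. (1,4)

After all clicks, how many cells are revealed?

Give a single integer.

Click 1 (0,2) count=0: revealed 8 new [(0,0) (0,1) (0,2) (0,3) (1,0) (1,1) (1,2) (1,3)] -> total=8
Click 2 (1,4) count=2: revealed 1 new [(1,4)] -> total=9

Answer: 9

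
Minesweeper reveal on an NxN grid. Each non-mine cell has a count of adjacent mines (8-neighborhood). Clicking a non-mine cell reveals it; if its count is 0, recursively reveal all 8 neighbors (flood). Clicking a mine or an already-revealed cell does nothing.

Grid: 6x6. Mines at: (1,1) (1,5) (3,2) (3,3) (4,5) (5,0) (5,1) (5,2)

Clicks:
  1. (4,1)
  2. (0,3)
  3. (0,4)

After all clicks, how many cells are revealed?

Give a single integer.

Answer: 10

Derivation:
Click 1 (4,1) count=4: revealed 1 new [(4,1)] -> total=1
Click 2 (0,3) count=0: revealed 9 new [(0,2) (0,3) (0,4) (1,2) (1,3) (1,4) (2,2) (2,3) (2,4)] -> total=10
Click 3 (0,4) count=1: revealed 0 new [(none)] -> total=10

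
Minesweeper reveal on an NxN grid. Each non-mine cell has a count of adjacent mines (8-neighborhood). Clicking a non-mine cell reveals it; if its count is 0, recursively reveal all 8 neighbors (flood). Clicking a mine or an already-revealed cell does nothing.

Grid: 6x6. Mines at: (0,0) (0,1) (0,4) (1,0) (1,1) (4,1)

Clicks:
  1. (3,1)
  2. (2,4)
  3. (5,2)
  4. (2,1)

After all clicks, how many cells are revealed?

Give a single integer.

Click 1 (3,1) count=1: revealed 1 new [(3,1)] -> total=1
Click 2 (2,4) count=0: revealed 20 new [(1,2) (1,3) (1,4) (1,5) (2,2) (2,3) (2,4) (2,5) (3,2) (3,3) (3,4) (3,5) (4,2) (4,3) (4,4) (4,5) (5,2) (5,3) (5,4) (5,5)] -> total=21
Click 3 (5,2) count=1: revealed 0 new [(none)] -> total=21
Click 4 (2,1) count=2: revealed 1 new [(2,1)] -> total=22

Answer: 22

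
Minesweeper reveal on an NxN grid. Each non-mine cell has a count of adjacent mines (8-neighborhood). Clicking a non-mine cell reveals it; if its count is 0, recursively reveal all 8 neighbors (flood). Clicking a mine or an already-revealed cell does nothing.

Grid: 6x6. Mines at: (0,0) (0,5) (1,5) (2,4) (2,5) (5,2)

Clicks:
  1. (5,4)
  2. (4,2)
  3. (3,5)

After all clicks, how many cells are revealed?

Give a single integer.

Answer: 10

Derivation:
Click 1 (5,4) count=0: revealed 9 new [(3,3) (3,4) (3,5) (4,3) (4,4) (4,5) (5,3) (5,4) (5,5)] -> total=9
Click 2 (4,2) count=1: revealed 1 new [(4,2)] -> total=10
Click 3 (3,5) count=2: revealed 0 new [(none)] -> total=10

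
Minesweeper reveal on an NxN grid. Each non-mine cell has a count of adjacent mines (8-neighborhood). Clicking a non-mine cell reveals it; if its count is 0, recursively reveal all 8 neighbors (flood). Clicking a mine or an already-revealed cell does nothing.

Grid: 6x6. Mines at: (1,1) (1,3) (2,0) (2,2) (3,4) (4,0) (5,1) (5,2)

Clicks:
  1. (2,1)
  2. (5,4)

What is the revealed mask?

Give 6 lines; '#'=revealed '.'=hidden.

Answer: ......
......
.#....
......
...###
...###

Derivation:
Click 1 (2,1) count=3: revealed 1 new [(2,1)] -> total=1
Click 2 (5,4) count=0: revealed 6 new [(4,3) (4,4) (4,5) (5,3) (5,4) (5,5)] -> total=7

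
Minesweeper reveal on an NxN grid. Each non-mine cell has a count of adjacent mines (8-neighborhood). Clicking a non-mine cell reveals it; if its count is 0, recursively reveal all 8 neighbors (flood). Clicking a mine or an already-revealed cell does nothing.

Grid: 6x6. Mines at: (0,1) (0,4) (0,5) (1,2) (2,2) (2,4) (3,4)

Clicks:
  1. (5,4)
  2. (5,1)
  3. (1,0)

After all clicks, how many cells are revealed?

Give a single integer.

Click 1 (5,4) count=0: revealed 20 new [(1,0) (1,1) (2,0) (2,1) (3,0) (3,1) (3,2) (3,3) (4,0) (4,1) (4,2) (4,3) (4,4) (4,5) (5,0) (5,1) (5,2) (5,3) (5,4) (5,5)] -> total=20
Click 2 (5,1) count=0: revealed 0 new [(none)] -> total=20
Click 3 (1,0) count=1: revealed 0 new [(none)] -> total=20

Answer: 20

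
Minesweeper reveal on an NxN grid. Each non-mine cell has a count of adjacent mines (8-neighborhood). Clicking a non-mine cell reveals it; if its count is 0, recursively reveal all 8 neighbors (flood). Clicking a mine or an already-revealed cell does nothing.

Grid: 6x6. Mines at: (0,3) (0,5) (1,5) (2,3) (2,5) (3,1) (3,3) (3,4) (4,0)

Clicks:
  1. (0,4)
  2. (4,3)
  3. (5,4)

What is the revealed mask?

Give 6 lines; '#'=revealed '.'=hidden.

Answer: ....#.
......
......
......
.#####
.#####

Derivation:
Click 1 (0,4) count=3: revealed 1 new [(0,4)] -> total=1
Click 2 (4,3) count=2: revealed 1 new [(4,3)] -> total=2
Click 3 (5,4) count=0: revealed 9 new [(4,1) (4,2) (4,4) (4,5) (5,1) (5,2) (5,3) (5,4) (5,5)] -> total=11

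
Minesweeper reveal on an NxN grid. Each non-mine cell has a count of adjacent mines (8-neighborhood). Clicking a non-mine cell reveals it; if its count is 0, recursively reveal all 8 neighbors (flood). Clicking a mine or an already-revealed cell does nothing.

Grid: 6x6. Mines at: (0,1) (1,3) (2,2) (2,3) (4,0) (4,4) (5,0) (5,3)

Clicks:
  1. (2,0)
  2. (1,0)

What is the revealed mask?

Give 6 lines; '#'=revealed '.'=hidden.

Answer: ......
##....
##....
##....
......
......

Derivation:
Click 1 (2,0) count=0: revealed 6 new [(1,0) (1,1) (2,0) (2,1) (3,0) (3,1)] -> total=6
Click 2 (1,0) count=1: revealed 0 new [(none)] -> total=6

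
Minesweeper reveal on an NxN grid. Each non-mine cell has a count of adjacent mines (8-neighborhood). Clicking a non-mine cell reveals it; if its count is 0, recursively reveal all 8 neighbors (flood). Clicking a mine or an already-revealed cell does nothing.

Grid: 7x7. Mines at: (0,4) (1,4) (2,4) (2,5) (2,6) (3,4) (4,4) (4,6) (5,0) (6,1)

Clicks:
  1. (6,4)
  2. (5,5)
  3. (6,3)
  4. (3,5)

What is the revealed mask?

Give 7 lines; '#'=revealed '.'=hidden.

Answer: .......
.......
.......
.....#.
.......
..#####
..#####

Derivation:
Click 1 (6,4) count=0: revealed 10 new [(5,2) (5,3) (5,4) (5,5) (5,6) (6,2) (6,3) (6,4) (6,5) (6,6)] -> total=10
Click 2 (5,5) count=2: revealed 0 new [(none)] -> total=10
Click 3 (6,3) count=0: revealed 0 new [(none)] -> total=10
Click 4 (3,5) count=6: revealed 1 new [(3,5)] -> total=11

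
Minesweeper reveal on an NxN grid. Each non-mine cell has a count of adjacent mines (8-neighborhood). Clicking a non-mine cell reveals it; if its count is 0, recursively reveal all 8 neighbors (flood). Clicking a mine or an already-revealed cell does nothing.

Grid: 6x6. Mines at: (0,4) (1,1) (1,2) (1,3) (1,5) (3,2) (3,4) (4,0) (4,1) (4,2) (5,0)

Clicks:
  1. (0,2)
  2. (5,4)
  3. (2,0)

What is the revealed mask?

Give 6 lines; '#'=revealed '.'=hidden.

Click 1 (0,2) count=3: revealed 1 new [(0,2)] -> total=1
Click 2 (5,4) count=0: revealed 6 new [(4,3) (4,4) (4,5) (5,3) (5,4) (5,5)] -> total=7
Click 3 (2,0) count=1: revealed 1 new [(2,0)] -> total=8

Answer: ..#...
......
#.....
......
...###
...###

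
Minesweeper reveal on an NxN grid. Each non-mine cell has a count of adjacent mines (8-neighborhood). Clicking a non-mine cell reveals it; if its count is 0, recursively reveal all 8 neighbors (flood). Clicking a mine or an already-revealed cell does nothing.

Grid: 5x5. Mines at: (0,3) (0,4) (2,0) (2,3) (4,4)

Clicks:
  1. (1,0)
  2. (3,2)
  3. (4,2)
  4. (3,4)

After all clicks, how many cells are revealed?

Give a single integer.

Click 1 (1,0) count=1: revealed 1 new [(1,0)] -> total=1
Click 2 (3,2) count=1: revealed 1 new [(3,2)] -> total=2
Click 3 (4,2) count=0: revealed 7 new [(3,0) (3,1) (3,3) (4,0) (4,1) (4,2) (4,3)] -> total=9
Click 4 (3,4) count=2: revealed 1 new [(3,4)] -> total=10

Answer: 10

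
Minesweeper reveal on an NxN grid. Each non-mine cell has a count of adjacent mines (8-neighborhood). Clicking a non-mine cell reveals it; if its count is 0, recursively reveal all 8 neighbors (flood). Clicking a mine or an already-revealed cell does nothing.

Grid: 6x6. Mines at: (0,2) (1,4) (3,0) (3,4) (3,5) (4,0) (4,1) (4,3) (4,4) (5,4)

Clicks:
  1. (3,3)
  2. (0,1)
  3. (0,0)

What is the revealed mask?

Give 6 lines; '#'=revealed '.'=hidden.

Click 1 (3,3) count=3: revealed 1 new [(3,3)] -> total=1
Click 2 (0,1) count=1: revealed 1 new [(0,1)] -> total=2
Click 3 (0,0) count=0: revealed 5 new [(0,0) (1,0) (1,1) (2,0) (2,1)] -> total=7

Answer: ##....
##....
##....
...#..
......
......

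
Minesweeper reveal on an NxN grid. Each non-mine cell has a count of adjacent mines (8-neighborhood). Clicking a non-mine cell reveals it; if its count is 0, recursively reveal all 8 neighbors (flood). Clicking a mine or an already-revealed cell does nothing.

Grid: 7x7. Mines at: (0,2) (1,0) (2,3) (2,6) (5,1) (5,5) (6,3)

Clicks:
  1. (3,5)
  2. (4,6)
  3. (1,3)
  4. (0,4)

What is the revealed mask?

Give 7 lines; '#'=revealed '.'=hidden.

Click 1 (3,5) count=1: revealed 1 new [(3,5)] -> total=1
Click 2 (4,6) count=1: revealed 1 new [(4,6)] -> total=2
Click 3 (1,3) count=2: revealed 1 new [(1,3)] -> total=3
Click 4 (0,4) count=0: revealed 7 new [(0,3) (0,4) (0,5) (0,6) (1,4) (1,5) (1,6)] -> total=10

Answer: ...####
...####
.......
.....#.
......#
.......
.......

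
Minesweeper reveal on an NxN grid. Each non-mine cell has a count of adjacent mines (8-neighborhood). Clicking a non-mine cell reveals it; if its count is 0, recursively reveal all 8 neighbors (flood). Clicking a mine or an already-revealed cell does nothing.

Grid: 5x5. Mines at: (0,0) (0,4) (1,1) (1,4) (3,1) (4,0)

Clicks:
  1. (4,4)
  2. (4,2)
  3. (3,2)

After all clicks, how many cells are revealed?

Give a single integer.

Answer: 9

Derivation:
Click 1 (4,4) count=0: revealed 9 new [(2,2) (2,3) (2,4) (3,2) (3,3) (3,4) (4,2) (4,3) (4,4)] -> total=9
Click 2 (4,2) count=1: revealed 0 new [(none)] -> total=9
Click 3 (3,2) count=1: revealed 0 new [(none)] -> total=9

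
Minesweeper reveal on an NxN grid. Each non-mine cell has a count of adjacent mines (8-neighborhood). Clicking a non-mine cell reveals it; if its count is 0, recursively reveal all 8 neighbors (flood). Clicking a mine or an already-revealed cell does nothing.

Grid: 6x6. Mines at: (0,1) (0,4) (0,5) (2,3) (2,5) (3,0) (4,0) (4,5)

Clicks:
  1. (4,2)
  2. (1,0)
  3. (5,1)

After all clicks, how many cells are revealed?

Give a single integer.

Answer: 13

Derivation:
Click 1 (4,2) count=0: revealed 12 new [(3,1) (3,2) (3,3) (3,4) (4,1) (4,2) (4,3) (4,4) (5,1) (5,2) (5,3) (5,4)] -> total=12
Click 2 (1,0) count=1: revealed 1 new [(1,0)] -> total=13
Click 3 (5,1) count=1: revealed 0 new [(none)] -> total=13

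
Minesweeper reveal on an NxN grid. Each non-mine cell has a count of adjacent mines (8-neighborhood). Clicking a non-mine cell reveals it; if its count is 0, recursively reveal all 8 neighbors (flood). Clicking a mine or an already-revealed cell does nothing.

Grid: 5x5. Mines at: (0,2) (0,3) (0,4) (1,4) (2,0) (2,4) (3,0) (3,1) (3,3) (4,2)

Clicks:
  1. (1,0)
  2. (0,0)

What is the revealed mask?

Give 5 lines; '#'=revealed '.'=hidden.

Click 1 (1,0) count=1: revealed 1 new [(1,0)] -> total=1
Click 2 (0,0) count=0: revealed 3 new [(0,0) (0,1) (1,1)] -> total=4

Answer: ##...
##...
.....
.....
.....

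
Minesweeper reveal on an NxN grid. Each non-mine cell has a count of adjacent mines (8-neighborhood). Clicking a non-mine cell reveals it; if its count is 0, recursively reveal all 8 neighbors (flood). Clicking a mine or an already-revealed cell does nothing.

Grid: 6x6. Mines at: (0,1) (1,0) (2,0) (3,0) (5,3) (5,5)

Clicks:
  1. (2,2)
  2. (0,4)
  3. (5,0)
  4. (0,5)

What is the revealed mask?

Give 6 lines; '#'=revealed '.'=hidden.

Click 1 (2,2) count=0: revealed 24 new [(0,2) (0,3) (0,4) (0,5) (1,1) (1,2) (1,3) (1,4) (1,5) (2,1) (2,2) (2,3) (2,4) (2,5) (3,1) (3,2) (3,3) (3,4) (3,5) (4,1) (4,2) (4,3) (4,4) (4,5)] -> total=24
Click 2 (0,4) count=0: revealed 0 new [(none)] -> total=24
Click 3 (5,0) count=0: revealed 4 new [(4,0) (5,0) (5,1) (5,2)] -> total=28
Click 4 (0,5) count=0: revealed 0 new [(none)] -> total=28

Answer: ..####
.#####
.#####
.#####
######
###...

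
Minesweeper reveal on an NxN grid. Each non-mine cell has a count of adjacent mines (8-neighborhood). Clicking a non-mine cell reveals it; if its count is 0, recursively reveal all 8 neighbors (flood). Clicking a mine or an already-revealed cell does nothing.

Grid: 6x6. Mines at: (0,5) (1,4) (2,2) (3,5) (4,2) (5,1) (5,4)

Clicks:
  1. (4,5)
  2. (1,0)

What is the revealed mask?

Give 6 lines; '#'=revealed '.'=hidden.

Answer: ####..
####..
##....
##....
##...#
......

Derivation:
Click 1 (4,5) count=2: revealed 1 new [(4,5)] -> total=1
Click 2 (1,0) count=0: revealed 14 new [(0,0) (0,1) (0,2) (0,3) (1,0) (1,1) (1,2) (1,3) (2,0) (2,1) (3,0) (3,1) (4,0) (4,1)] -> total=15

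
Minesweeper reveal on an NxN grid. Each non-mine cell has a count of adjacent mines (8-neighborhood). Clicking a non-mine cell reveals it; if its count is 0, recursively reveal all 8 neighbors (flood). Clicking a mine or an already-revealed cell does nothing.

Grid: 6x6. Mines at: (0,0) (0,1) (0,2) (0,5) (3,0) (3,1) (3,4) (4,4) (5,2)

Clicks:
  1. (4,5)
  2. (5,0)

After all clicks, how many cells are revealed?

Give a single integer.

Click 1 (4,5) count=2: revealed 1 new [(4,5)] -> total=1
Click 2 (5,0) count=0: revealed 4 new [(4,0) (4,1) (5,0) (5,1)] -> total=5

Answer: 5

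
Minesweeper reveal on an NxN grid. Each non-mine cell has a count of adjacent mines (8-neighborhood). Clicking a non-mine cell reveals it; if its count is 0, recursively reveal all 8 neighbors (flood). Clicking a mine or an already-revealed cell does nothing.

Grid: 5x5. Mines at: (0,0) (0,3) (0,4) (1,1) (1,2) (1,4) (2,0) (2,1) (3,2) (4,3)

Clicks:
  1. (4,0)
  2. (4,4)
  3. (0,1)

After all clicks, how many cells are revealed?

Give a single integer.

Answer: 6

Derivation:
Click 1 (4,0) count=0: revealed 4 new [(3,0) (3,1) (4,0) (4,1)] -> total=4
Click 2 (4,4) count=1: revealed 1 new [(4,4)] -> total=5
Click 3 (0,1) count=3: revealed 1 new [(0,1)] -> total=6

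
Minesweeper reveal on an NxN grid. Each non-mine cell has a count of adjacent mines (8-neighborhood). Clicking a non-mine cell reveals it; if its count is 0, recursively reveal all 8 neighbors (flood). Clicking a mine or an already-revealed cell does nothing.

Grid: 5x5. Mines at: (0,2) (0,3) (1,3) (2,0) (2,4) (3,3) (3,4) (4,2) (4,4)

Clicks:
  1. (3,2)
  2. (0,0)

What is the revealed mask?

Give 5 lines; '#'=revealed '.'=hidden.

Click 1 (3,2) count=2: revealed 1 new [(3,2)] -> total=1
Click 2 (0,0) count=0: revealed 4 new [(0,0) (0,1) (1,0) (1,1)] -> total=5

Answer: ##...
##...
.....
..#..
.....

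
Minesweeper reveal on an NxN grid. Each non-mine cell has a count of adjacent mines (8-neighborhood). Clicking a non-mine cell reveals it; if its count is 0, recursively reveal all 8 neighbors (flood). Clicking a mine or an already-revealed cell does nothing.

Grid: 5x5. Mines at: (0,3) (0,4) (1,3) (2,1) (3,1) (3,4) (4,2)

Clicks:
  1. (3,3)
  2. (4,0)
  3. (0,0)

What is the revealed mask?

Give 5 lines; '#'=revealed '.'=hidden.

Answer: ###..
###..
.....
...#.
#....

Derivation:
Click 1 (3,3) count=2: revealed 1 new [(3,3)] -> total=1
Click 2 (4,0) count=1: revealed 1 new [(4,0)] -> total=2
Click 3 (0,0) count=0: revealed 6 new [(0,0) (0,1) (0,2) (1,0) (1,1) (1,2)] -> total=8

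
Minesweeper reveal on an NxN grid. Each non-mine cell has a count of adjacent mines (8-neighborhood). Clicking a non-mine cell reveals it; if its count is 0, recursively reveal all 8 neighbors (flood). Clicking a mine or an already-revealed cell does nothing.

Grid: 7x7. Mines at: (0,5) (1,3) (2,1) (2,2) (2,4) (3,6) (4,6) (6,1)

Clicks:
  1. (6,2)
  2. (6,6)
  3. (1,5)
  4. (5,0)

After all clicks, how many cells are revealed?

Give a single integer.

Answer: 25

Derivation:
Click 1 (6,2) count=1: revealed 1 new [(6,2)] -> total=1
Click 2 (6,6) count=0: revealed 23 new [(3,0) (3,1) (3,2) (3,3) (3,4) (3,5) (4,0) (4,1) (4,2) (4,3) (4,4) (4,5) (5,0) (5,1) (5,2) (5,3) (5,4) (5,5) (5,6) (6,3) (6,4) (6,5) (6,6)] -> total=24
Click 3 (1,5) count=2: revealed 1 new [(1,5)] -> total=25
Click 4 (5,0) count=1: revealed 0 new [(none)] -> total=25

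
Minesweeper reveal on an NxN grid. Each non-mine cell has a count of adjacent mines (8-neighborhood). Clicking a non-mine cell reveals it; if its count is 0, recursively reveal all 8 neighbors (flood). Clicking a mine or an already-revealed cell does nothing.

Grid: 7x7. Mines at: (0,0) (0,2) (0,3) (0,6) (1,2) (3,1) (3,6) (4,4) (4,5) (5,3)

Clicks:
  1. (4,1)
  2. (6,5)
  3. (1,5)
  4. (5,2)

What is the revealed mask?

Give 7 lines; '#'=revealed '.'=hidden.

Answer: .......
.....#.
.......
.......
.#.....
..#.###
....###

Derivation:
Click 1 (4,1) count=1: revealed 1 new [(4,1)] -> total=1
Click 2 (6,5) count=0: revealed 6 new [(5,4) (5,5) (5,6) (6,4) (6,5) (6,6)] -> total=7
Click 3 (1,5) count=1: revealed 1 new [(1,5)] -> total=8
Click 4 (5,2) count=1: revealed 1 new [(5,2)] -> total=9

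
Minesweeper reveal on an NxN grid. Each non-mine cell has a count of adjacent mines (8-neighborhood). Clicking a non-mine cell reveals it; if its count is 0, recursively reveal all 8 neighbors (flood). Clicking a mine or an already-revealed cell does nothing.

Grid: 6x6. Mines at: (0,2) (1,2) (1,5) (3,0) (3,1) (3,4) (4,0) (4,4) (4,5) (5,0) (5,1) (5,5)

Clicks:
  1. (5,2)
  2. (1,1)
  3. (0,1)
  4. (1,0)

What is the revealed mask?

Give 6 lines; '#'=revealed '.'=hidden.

Answer: ##....
##....
##....
......
......
..#...

Derivation:
Click 1 (5,2) count=1: revealed 1 new [(5,2)] -> total=1
Click 2 (1,1) count=2: revealed 1 new [(1,1)] -> total=2
Click 3 (0,1) count=2: revealed 1 new [(0,1)] -> total=3
Click 4 (1,0) count=0: revealed 4 new [(0,0) (1,0) (2,0) (2,1)] -> total=7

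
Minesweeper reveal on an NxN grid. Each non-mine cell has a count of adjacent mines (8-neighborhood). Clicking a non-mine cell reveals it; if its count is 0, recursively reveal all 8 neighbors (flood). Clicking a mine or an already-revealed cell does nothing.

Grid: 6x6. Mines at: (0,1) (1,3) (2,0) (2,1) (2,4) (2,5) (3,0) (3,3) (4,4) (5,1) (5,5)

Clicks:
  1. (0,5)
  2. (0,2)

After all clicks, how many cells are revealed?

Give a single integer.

Click 1 (0,5) count=0: revealed 4 new [(0,4) (0,5) (1,4) (1,5)] -> total=4
Click 2 (0,2) count=2: revealed 1 new [(0,2)] -> total=5

Answer: 5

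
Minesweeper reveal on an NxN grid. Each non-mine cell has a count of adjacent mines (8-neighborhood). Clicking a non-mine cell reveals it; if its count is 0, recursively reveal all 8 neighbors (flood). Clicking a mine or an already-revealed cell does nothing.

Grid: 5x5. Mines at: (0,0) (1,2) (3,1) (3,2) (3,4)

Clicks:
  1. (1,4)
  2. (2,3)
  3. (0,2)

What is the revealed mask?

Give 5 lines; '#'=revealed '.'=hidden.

Click 1 (1,4) count=0: revealed 6 new [(0,3) (0,4) (1,3) (1,4) (2,3) (2,4)] -> total=6
Click 2 (2,3) count=3: revealed 0 new [(none)] -> total=6
Click 3 (0,2) count=1: revealed 1 new [(0,2)] -> total=7

Answer: ..###
...##
...##
.....
.....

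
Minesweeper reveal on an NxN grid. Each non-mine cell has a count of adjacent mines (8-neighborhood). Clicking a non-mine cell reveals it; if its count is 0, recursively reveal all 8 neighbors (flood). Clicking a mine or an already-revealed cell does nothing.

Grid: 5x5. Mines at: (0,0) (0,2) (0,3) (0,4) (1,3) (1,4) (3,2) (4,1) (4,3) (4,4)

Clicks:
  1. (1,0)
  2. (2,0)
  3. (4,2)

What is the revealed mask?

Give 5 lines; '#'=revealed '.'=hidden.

Click 1 (1,0) count=1: revealed 1 new [(1,0)] -> total=1
Click 2 (2,0) count=0: revealed 5 new [(1,1) (2,0) (2,1) (3,0) (3,1)] -> total=6
Click 3 (4,2) count=3: revealed 1 new [(4,2)] -> total=7

Answer: .....
##...
##...
##...
..#..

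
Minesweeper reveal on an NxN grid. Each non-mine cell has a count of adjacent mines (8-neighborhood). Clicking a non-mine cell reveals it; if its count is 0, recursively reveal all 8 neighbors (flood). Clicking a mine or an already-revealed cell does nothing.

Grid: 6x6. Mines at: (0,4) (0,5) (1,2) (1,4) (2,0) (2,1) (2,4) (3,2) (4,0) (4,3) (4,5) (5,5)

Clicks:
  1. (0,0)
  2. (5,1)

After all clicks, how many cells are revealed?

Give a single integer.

Click 1 (0,0) count=0: revealed 4 new [(0,0) (0,1) (1,0) (1,1)] -> total=4
Click 2 (5,1) count=1: revealed 1 new [(5,1)] -> total=5

Answer: 5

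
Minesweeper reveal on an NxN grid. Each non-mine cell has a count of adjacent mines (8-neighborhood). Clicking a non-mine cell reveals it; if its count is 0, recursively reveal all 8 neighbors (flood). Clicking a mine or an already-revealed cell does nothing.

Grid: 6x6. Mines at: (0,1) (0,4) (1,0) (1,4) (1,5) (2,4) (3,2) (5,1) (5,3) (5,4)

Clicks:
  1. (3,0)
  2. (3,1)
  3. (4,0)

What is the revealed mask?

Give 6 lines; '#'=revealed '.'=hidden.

Click 1 (3,0) count=0: revealed 6 new [(2,0) (2,1) (3,0) (3,1) (4,0) (4,1)] -> total=6
Click 2 (3,1) count=1: revealed 0 new [(none)] -> total=6
Click 3 (4,0) count=1: revealed 0 new [(none)] -> total=6

Answer: ......
......
##....
##....
##....
......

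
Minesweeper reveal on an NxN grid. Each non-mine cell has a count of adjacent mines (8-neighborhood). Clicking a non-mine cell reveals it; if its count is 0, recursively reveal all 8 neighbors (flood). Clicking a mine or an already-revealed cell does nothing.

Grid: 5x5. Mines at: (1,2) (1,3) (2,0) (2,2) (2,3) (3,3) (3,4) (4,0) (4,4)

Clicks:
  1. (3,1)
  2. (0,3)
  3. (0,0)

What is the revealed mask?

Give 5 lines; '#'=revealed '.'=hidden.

Click 1 (3,1) count=3: revealed 1 new [(3,1)] -> total=1
Click 2 (0,3) count=2: revealed 1 new [(0,3)] -> total=2
Click 3 (0,0) count=0: revealed 4 new [(0,0) (0,1) (1,0) (1,1)] -> total=6

Answer: ##.#.
##...
.....
.#...
.....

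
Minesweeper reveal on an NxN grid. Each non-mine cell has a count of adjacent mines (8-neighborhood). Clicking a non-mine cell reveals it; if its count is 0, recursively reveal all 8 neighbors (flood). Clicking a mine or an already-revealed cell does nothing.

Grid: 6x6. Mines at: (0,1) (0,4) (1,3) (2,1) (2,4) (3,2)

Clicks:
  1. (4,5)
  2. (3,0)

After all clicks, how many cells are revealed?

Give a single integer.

Answer: 17

Derivation:
Click 1 (4,5) count=0: revealed 17 new [(3,0) (3,1) (3,3) (3,4) (3,5) (4,0) (4,1) (4,2) (4,3) (4,4) (4,5) (5,0) (5,1) (5,2) (5,3) (5,4) (5,5)] -> total=17
Click 2 (3,0) count=1: revealed 0 new [(none)] -> total=17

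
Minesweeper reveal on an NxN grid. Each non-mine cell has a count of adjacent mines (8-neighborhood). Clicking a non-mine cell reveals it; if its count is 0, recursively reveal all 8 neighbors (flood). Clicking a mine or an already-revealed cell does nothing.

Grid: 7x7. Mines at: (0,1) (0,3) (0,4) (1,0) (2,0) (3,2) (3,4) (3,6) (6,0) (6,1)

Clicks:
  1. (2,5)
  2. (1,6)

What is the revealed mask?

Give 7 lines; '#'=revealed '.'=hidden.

Click 1 (2,5) count=2: revealed 1 new [(2,5)] -> total=1
Click 2 (1,6) count=0: revealed 5 new [(0,5) (0,6) (1,5) (1,6) (2,6)] -> total=6

Answer: .....##
.....##
.....##
.......
.......
.......
.......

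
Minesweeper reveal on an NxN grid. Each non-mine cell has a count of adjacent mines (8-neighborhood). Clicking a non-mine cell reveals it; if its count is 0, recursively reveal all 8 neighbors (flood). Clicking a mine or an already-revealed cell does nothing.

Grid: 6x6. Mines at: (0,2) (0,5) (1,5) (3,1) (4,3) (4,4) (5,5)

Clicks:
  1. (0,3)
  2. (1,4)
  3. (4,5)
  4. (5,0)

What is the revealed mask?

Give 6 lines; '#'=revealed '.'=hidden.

Answer: ...#..
....#.
......
......
###..#
###...

Derivation:
Click 1 (0,3) count=1: revealed 1 new [(0,3)] -> total=1
Click 2 (1,4) count=2: revealed 1 new [(1,4)] -> total=2
Click 3 (4,5) count=2: revealed 1 new [(4,5)] -> total=3
Click 4 (5,0) count=0: revealed 6 new [(4,0) (4,1) (4,2) (5,0) (5,1) (5,2)] -> total=9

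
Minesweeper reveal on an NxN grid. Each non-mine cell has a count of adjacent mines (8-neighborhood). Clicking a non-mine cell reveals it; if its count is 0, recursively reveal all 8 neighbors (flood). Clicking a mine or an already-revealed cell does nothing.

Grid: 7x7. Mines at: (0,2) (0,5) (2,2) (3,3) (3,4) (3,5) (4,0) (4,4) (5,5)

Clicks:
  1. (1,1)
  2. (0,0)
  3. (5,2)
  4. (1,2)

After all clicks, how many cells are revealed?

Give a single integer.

Click 1 (1,1) count=2: revealed 1 new [(1,1)] -> total=1
Click 2 (0,0) count=0: revealed 7 new [(0,0) (0,1) (1,0) (2,0) (2,1) (3,0) (3,1)] -> total=8
Click 3 (5,2) count=0: revealed 13 new [(4,1) (4,2) (4,3) (5,0) (5,1) (5,2) (5,3) (5,4) (6,0) (6,1) (6,2) (6,3) (6,4)] -> total=21
Click 4 (1,2) count=2: revealed 1 new [(1,2)] -> total=22

Answer: 22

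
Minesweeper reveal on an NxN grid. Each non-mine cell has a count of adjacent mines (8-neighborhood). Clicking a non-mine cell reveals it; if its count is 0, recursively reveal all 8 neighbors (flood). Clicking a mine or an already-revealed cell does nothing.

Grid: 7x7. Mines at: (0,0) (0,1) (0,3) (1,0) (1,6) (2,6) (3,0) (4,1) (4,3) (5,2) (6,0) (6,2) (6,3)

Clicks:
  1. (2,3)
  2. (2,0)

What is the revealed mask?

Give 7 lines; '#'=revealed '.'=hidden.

Answer: .......
.#####.
######.
.#####.
.......
.......
.......

Derivation:
Click 1 (2,3) count=0: revealed 15 new [(1,1) (1,2) (1,3) (1,4) (1,5) (2,1) (2,2) (2,3) (2,4) (2,5) (3,1) (3,2) (3,3) (3,4) (3,5)] -> total=15
Click 2 (2,0) count=2: revealed 1 new [(2,0)] -> total=16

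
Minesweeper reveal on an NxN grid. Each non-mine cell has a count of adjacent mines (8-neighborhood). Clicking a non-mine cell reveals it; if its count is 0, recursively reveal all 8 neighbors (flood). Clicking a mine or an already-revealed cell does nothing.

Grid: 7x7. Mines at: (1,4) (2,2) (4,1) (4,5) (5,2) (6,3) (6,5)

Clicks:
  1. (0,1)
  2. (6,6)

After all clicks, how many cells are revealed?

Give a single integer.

Click 1 (0,1) count=0: revealed 12 new [(0,0) (0,1) (0,2) (0,3) (1,0) (1,1) (1,2) (1,3) (2,0) (2,1) (3,0) (3,1)] -> total=12
Click 2 (6,6) count=1: revealed 1 new [(6,6)] -> total=13

Answer: 13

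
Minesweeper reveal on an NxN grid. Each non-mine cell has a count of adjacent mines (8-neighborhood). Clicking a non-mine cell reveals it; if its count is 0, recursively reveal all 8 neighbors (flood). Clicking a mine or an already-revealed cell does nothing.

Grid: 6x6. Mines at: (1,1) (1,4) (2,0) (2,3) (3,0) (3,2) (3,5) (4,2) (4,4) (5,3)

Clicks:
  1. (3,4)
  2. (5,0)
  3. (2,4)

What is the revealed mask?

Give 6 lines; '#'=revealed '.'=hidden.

Answer: ......
......
....#.
....#.
##....
##....

Derivation:
Click 1 (3,4) count=3: revealed 1 new [(3,4)] -> total=1
Click 2 (5,0) count=0: revealed 4 new [(4,0) (4,1) (5,0) (5,1)] -> total=5
Click 3 (2,4) count=3: revealed 1 new [(2,4)] -> total=6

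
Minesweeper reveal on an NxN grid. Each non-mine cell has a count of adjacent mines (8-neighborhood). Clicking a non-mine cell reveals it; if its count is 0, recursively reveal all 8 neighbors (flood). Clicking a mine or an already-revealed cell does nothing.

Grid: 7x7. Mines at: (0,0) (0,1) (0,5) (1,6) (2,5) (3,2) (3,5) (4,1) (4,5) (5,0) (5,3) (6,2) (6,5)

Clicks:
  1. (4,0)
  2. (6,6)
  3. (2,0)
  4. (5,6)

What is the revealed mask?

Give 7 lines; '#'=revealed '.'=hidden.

Click 1 (4,0) count=2: revealed 1 new [(4,0)] -> total=1
Click 2 (6,6) count=1: revealed 1 new [(6,6)] -> total=2
Click 3 (2,0) count=0: revealed 6 new [(1,0) (1,1) (2,0) (2,1) (3,0) (3,1)] -> total=8
Click 4 (5,6) count=2: revealed 1 new [(5,6)] -> total=9

Answer: .......
##.....
##.....
##.....
#......
......#
......#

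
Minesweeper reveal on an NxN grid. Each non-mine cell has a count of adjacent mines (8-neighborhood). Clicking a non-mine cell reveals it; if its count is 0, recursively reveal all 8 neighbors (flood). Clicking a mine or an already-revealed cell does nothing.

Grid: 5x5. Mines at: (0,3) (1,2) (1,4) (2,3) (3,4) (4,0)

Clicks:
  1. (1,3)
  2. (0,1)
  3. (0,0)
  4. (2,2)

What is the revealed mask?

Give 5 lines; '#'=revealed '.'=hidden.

Answer: ##...
##.#.
###..
##...
.....

Derivation:
Click 1 (1,3) count=4: revealed 1 new [(1,3)] -> total=1
Click 2 (0,1) count=1: revealed 1 new [(0,1)] -> total=2
Click 3 (0,0) count=0: revealed 7 new [(0,0) (1,0) (1,1) (2,0) (2,1) (3,0) (3,1)] -> total=9
Click 4 (2,2) count=2: revealed 1 new [(2,2)] -> total=10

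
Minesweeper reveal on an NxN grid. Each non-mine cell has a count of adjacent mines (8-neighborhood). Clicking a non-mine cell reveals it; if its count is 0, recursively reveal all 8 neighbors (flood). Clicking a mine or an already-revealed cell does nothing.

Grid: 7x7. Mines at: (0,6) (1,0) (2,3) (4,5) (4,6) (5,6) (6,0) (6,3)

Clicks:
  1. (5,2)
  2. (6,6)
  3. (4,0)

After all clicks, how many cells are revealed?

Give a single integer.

Answer: 19

Derivation:
Click 1 (5,2) count=1: revealed 1 new [(5,2)] -> total=1
Click 2 (6,6) count=1: revealed 1 new [(6,6)] -> total=2
Click 3 (4,0) count=0: revealed 17 new [(2,0) (2,1) (2,2) (3,0) (3,1) (3,2) (3,3) (3,4) (4,0) (4,1) (4,2) (4,3) (4,4) (5,0) (5,1) (5,3) (5,4)] -> total=19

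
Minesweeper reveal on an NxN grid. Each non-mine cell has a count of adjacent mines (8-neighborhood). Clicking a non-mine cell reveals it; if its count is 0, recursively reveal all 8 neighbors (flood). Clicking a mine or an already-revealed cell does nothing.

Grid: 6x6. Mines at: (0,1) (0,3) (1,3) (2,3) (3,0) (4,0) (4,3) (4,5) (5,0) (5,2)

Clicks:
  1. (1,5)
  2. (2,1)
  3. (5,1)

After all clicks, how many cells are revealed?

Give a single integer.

Answer: 10

Derivation:
Click 1 (1,5) count=0: revealed 8 new [(0,4) (0,5) (1,4) (1,5) (2,4) (2,5) (3,4) (3,5)] -> total=8
Click 2 (2,1) count=1: revealed 1 new [(2,1)] -> total=9
Click 3 (5,1) count=3: revealed 1 new [(5,1)] -> total=10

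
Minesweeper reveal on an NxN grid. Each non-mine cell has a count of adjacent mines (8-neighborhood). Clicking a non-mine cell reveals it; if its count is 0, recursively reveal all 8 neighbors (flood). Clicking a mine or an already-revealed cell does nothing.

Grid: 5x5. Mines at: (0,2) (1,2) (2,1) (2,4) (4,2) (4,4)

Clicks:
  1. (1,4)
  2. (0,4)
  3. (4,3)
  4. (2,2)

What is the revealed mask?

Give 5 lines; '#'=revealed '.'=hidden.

Click 1 (1,4) count=1: revealed 1 new [(1,4)] -> total=1
Click 2 (0,4) count=0: revealed 3 new [(0,3) (0,4) (1,3)] -> total=4
Click 3 (4,3) count=2: revealed 1 new [(4,3)] -> total=5
Click 4 (2,2) count=2: revealed 1 new [(2,2)] -> total=6

Answer: ...##
...##
..#..
.....
...#.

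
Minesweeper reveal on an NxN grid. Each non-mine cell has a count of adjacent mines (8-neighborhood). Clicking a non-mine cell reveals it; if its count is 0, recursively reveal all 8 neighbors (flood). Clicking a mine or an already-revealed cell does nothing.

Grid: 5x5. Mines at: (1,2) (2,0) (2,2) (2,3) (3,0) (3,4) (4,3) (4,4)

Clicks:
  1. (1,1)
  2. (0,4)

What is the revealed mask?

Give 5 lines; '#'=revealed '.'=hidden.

Answer: ...##
.#.##
.....
.....
.....

Derivation:
Click 1 (1,1) count=3: revealed 1 new [(1,1)] -> total=1
Click 2 (0,4) count=0: revealed 4 new [(0,3) (0,4) (1,3) (1,4)] -> total=5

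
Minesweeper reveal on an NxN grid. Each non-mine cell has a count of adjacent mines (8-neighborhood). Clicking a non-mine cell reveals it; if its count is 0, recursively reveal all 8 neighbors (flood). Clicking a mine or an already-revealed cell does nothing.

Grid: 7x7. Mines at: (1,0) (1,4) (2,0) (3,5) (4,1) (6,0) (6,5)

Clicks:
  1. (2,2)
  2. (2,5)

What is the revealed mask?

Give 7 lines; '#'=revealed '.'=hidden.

Click 1 (2,2) count=0: revealed 25 new [(0,1) (0,2) (0,3) (1,1) (1,2) (1,3) (2,1) (2,2) (2,3) (2,4) (3,1) (3,2) (3,3) (3,4) (4,2) (4,3) (4,4) (5,1) (5,2) (5,3) (5,4) (6,1) (6,2) (6,3) (6,4)] -> total=25
Click 2 (2,5) count=2: revealed 1 new [(2,5)] -> total=26

Answer: .###...
.###...
.#####.
.####..
..###..
.####..
.####..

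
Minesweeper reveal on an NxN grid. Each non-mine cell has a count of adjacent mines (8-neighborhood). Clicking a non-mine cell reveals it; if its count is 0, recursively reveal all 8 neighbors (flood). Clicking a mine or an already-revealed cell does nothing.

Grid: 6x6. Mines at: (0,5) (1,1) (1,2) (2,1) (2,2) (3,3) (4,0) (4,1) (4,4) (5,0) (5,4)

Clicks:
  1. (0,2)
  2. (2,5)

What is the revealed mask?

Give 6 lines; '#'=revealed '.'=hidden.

Answer: ..#...
....##
....##
....##
......
......

Derivation:
Click 1 (0,2) count=2: revealed 1 new [(0,2)] -> total=1
Click 2 (2,5) count=0: revealed 6 new [(1,4) (1,5) (2,4) (2,5) (3,4) (3,5)] -> total=7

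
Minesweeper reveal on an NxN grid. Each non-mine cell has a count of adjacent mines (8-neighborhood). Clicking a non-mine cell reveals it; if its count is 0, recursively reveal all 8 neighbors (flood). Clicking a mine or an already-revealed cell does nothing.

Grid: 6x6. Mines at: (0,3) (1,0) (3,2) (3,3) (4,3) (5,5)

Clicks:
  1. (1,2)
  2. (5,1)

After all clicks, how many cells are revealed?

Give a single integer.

Click 1 (1,2) count=1: revealed 1 new [(1,2)] -> total=1
Click 2 (5,1) count=0: revealed 10 new [(2,0) (2,1) (3,0) (3,1) (4,0) (4,1) (4,2) (5,0) (5,1) (5,2)] -> total=11

Answer: 11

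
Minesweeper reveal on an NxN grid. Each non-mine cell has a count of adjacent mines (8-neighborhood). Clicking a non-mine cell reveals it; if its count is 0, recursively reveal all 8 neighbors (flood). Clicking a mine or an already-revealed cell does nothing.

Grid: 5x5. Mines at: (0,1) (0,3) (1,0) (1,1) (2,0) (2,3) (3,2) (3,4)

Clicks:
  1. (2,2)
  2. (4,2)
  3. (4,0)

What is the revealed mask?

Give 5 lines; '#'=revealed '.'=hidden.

Click 1 (2,2) count=3: revealed 1 new [(2,2)] -> total=1
Click 2 (4,2) count=1: revealed 1 new [(4,2)] -> total=2
Click 3 (4,0) count=0: revealed 4 new [(3,0) (3,1) (4,0) (4,1)] -> total=6

Answer: .....
.....
..#..
##...
###..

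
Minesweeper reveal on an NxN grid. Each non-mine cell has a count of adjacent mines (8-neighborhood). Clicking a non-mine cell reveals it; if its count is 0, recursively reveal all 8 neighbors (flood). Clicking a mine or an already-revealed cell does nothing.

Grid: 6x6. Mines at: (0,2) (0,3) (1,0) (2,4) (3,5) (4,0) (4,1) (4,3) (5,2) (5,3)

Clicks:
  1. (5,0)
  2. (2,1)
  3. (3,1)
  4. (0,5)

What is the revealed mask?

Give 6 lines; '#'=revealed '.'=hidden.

Answer: ....##
....##
.#....
.#....
......
#.....

Derivation:
Click 1 (5,0) count=2: revealed 1 new [(5,0)] -> total=1
Click 2 (2,1) count=1: revealed 1 new [(2,1)] -> total=2
Click 3 (3,1) count=2: revealed 1 new [(3,1)] -> total=3
Click 4 (0,5) count=0: revealed 4 new [(0,4) (0,5) (1,4) (1,5)] -> total=7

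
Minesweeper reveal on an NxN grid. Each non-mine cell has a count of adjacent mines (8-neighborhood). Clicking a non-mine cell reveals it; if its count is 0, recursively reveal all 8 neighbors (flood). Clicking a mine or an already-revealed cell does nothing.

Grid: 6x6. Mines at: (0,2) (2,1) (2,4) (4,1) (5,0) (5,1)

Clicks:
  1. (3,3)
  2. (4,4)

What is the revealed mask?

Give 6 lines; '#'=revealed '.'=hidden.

Answer: ......
......
......
..####
..####
..####

Derivation:
Click 1 (3,3) count=1: revealed 1 new [(3,3)] -> total=1
Click 2 (4,4) count=0: revealed 11 new [(3,2) (3,4) (3,5) (4,2) (4,3) (4,4) (4,5) (5,2) (5,3) (5,4) (5,5)] -> total=12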